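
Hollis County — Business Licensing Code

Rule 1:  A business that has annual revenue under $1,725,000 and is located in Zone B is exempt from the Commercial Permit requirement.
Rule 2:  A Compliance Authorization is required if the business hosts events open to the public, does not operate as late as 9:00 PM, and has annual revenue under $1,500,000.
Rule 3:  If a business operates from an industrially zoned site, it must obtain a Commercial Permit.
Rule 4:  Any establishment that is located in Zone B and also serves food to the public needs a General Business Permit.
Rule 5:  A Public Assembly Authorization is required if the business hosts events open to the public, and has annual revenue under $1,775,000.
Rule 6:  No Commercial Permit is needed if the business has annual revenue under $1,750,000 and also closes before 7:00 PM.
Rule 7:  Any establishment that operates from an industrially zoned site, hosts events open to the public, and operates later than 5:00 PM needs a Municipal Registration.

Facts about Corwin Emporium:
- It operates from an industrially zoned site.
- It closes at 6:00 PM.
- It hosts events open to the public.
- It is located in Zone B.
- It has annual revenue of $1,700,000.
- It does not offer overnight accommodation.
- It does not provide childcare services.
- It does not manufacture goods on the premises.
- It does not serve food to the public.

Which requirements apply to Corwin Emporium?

Municipal Registration, Public Assembly Authorization

Rule 1: revenue $1,700,000 < $1,725,000; is located in Zone B → exempt from Commercial Permit.
Rule 2: hosts events open to the public; closes 6:00 PM, at/before 9:00 PM; revenue $1,700,000 ≥ $1,500,000 → Compliance Authorization not required.
Rule 3: operates from an industrially zoned site → Commercial Permit required.
Rule 4: is located in Zone B; does not serve food to the public → General Business Permit not required.
Rule 5: hosts events open to the public; revenue $1,700,000 < $1,775,000 → Public Assembly Authorization required.
Rule 6: revenue $1,700,000 < $1,750,000; closes 6:00 PM, at/before 7:00 PM → exempt from Commercial Permit.
Rule 7: operates from an industrially zoned site; hosts events open to the public; closes 6:00 PM, after 5:00 PM → Municipal Registration required.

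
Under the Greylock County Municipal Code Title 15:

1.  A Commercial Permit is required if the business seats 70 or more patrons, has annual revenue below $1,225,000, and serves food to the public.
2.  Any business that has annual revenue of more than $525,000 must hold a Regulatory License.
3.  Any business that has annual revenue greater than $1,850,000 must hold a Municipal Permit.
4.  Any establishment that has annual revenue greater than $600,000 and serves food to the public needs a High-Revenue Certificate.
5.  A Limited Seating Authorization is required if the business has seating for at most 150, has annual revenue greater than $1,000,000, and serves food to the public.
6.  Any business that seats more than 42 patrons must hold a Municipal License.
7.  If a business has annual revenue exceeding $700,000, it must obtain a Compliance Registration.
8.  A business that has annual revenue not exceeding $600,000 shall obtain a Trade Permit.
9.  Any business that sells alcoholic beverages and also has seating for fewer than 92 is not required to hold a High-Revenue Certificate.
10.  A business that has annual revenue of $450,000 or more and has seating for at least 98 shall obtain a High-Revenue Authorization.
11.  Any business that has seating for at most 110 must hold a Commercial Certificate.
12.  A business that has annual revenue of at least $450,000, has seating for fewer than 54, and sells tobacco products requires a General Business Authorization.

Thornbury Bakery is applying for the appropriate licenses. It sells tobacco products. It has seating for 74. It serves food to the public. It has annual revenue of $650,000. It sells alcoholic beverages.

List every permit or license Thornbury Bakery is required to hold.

1. seating 74 ≥ 70; revenue $650,000 < $1,225,000; serves food to the public → Commercial Permit required.
2. revenue $650,000 > $525,000 → Regulatory License required.
3. revenue $650,000 ≤ $1,850,000 → Municipal Permit not required.
4. revenue $650,000 > $600,000; serves food to the public → High-Revenue Certificate required.
5. seating 74 ≤ 150; revenue $650,000 ≤ $1,000,000; serves food to the public → Limited Seating Authorization not required.
6. seating 74 > 42 → Municipal License required.
7. revenue $650,000 ≤ $700,000 → Compliance Registration not required.
8. revenue $650,000 > $600,000 → Trade Permit not required.
9. sells alcoholic beverages; seating 74 < 92 → exempt from High-Revenue Certificate.
10. revenue $650,000 ≥ $450,000; seating 74 < 98 → High-Revenue Authorization not required.
11. seating 74 ≤ 110 → Commercial Certificate required.
12. revenue $650,000 ≥ $450,000; seating 74 ≥ 54; sells tobacco products → General Business Authorization not required.

Commercial Certificate, Commercial Permit, Municipal License, Regulatory License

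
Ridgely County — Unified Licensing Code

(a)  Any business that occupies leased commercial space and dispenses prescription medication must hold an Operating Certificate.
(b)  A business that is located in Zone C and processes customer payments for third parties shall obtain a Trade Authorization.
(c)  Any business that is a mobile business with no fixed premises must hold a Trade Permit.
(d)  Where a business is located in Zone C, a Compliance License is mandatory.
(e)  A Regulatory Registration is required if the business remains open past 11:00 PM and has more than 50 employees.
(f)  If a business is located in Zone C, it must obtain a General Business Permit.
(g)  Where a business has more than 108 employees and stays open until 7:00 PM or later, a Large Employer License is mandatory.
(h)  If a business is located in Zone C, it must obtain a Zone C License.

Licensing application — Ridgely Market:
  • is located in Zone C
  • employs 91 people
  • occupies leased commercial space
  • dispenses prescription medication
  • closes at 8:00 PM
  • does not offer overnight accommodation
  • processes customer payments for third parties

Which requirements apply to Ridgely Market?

Compliance License, General Business Permit, Operating Certificate, Trade Authorization, Zone C License

(a) occupies leased commercial space; dispenses prescription medication → Operating Certificate required.
(b) is located in Zone C; processes customer payments for third parties → Trade Authorization required.
(c) occupies leased commercial space (not: is a mobile business with no fixed premises) → Trade Permit not required.
(d) is located in Zone C → Compliance License required.
(e) closes 8:00 PM, at/before 11:00 PM; employees 91 > 50 → Regulatory Registration not required.
(f) is located in Zone C → General Business Permit required.
(g) employees 91 ≤ 108; closes 8:00 PM, after 7:00 PM → Large Employer License not required.
(h) is located in Zone C → Zone C License required.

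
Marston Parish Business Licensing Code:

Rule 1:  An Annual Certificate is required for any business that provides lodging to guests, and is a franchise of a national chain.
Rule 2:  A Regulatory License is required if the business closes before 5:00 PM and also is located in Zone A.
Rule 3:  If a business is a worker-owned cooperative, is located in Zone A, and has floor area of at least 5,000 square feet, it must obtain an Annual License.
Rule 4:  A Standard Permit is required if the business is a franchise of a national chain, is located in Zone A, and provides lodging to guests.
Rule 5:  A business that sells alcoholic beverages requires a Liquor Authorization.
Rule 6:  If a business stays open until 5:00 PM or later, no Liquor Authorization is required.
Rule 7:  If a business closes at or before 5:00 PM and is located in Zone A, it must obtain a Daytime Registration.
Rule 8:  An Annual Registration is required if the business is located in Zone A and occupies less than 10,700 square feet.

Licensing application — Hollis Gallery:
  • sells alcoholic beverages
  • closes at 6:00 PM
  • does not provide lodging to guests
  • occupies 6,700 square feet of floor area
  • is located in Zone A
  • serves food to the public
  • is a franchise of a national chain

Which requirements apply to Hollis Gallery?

Rule 1: does not provide lodging to guests; is a franchise of a national chain → Annual Certificate not required.
Rule 2: closes 6:00 PM, after 5:00 PM; is located in Zone A → Regulatory License not required.
Rule 3: is a franchise of a national chain (not: is a worker-owned cooperative); is located in Zone A; floor area 6,700 square feet ≥ 5,000 square feet → Annual License not required.
Rule 4: is a franchise of a national chain; is located in Zone A; does not provide lodging to guests → Standard Permit not required.
Rule 5: sells alcoholic beverages → Liquor Authorization required.
Rule 6: closes 6:00 PM, after 5:00 PM → exempt from Liquor Authorization.
Rule 7: closes 6:00 PM, after 5:00 PM; is located in Zone A → Daytime Registration not required.
Rule 8: is located in Zone A; floor area 6,700 square feet < 10,700 square feet → Annual Registration required.

Annual Registration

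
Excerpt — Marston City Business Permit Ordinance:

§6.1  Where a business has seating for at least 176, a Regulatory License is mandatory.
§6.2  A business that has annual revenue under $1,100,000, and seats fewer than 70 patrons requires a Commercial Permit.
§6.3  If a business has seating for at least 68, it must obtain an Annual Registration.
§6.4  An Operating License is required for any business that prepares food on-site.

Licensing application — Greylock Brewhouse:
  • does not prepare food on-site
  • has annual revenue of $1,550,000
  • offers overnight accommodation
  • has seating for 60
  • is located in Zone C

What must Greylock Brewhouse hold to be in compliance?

None

§6.1 seating 60 < 176 → Regulatory License not required.
§6.2 revenue $1,550,000 ≥ $1,100,000; seating 60 < 70 → Commercial Permit not required.
§6.3 seating 60 < 68 → Annual Registration not required.
§6.4 does not prepare food on-site → Operating License not required.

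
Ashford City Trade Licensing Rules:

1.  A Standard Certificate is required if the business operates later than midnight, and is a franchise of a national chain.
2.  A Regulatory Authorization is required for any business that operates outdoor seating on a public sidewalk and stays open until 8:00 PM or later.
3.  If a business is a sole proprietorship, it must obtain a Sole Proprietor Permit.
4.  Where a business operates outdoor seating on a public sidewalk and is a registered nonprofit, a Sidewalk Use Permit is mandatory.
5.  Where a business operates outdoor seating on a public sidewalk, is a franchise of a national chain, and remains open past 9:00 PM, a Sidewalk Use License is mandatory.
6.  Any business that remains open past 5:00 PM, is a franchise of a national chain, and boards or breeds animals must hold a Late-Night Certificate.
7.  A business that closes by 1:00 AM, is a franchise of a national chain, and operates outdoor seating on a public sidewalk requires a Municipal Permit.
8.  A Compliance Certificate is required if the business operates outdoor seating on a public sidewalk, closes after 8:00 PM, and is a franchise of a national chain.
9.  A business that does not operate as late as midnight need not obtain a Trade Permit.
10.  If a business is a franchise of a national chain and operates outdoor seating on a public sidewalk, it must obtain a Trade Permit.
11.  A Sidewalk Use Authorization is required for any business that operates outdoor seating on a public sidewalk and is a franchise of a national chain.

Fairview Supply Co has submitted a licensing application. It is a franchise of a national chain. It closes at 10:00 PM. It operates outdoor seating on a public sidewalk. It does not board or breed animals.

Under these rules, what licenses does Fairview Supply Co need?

Compliance Certificate, Municipal Permit, Regulatory Authorization, Sidewalk Use Authorization, Sidewalk Use License

1. closes 10:00 PM, at/before midnight; is a franchise of a national chain → Standard Certificate not required.
2. operates outdoor seating on a public sidewalk; closes 10:00 PM, after 8:00 PM → Regulatory Authorization required.
3. is a franchise of a national chain (not: is a sole proprietorship) → Sole Proprietor Permit not required.
4. operates outdoor seating on a public sidewalk; is a franchise of a national chain (not: is a registered nonprofit) → Sidewalk Use Permit not required.
5. operates outdoor seating on a public sidewalk; is a franchise of a national chain; closes 10:00 PM, after 9:00 PM → Sidewalk Use License required.
6. closes 10:00 PM, after 5:00 PM; is a franchise of a national chain; does not board or breed animals → Late-Night Certificate not required.
7. closes 10:00 PM, at/before 1:00 AM; is a franchise of a national chain; operates outdoor seating on a public sidewalk → Municipal Permit required.
8. operates outdoor seating on a public sidewalk; closes 10:00 PM, after 8:00 PM; is a franchise of a national chain → Compliance Certificate required.
9. closes 10:00 PM, at/before midnight → exempt from Trade Permit.
10. is a franchise of a national chain; operates outdoor seating on a public sidewalk → Trade Permit required.
11. operates outdoor seating on a public sidewalk; is a franchise of a national chain → Sidewalk Use Authorization required.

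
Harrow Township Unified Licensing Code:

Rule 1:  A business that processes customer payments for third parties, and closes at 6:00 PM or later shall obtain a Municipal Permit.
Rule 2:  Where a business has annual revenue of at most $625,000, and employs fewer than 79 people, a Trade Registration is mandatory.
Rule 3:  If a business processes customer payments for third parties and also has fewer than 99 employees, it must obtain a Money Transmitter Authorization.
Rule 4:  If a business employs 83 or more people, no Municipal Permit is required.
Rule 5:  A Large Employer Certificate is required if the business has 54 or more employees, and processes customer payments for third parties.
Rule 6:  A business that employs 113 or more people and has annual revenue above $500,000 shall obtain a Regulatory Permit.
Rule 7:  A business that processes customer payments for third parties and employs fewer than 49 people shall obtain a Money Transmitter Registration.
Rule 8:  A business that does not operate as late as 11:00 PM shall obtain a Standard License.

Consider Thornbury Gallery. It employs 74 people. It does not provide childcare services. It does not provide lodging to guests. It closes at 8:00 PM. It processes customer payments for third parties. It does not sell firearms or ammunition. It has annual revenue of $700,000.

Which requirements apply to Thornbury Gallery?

Large Employer Certificate, Money Transmitter Authorization, Municipal Permit, Standard License

Rule 1: processes customer payments for third parties; closes 8:00 PM, after 6:00 PM → Municipal Permit required.
Rule 2: revenue $700,000 > $625,000; employees 74 < 79 → Trade Registration not required.
Rule 3: processes customer payments for third parties; employees 74 < 99 → Money Transmitter Authorization required.
Rule 4: employees 74 < 83 → Municipal Permit exemption does not apply.
Rule 5: employees 74 ≥ 54; processes customer payments for third parties → Large Employer Certificate required.
Rule 6: employees 74 < 113; revenue $700,000 > $500,000 → Regulatory Permit not required.
Rule 7: processes customer payments for third parties; employees 74 ≥ 49 → Money Transmitter Registration not required.
Rule 8: closes 8:00 PM, at/before 11:00 PM → Standard License required.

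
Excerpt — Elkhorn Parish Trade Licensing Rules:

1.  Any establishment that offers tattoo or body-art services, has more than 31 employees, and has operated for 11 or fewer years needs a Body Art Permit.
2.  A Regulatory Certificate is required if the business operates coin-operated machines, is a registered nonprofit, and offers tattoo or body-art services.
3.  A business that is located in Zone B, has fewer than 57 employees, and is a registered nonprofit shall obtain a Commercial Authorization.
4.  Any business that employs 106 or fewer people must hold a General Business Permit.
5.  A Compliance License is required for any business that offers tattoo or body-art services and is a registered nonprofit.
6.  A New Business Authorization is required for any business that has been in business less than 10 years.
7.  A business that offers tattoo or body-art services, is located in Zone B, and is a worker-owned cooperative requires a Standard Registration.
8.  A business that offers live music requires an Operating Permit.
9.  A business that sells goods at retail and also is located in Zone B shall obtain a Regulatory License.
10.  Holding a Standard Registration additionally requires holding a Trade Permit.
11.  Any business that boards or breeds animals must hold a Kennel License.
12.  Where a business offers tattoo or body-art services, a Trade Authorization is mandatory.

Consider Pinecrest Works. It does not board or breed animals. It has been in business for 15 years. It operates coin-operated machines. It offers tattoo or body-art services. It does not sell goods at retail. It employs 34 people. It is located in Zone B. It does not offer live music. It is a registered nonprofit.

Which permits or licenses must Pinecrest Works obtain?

Commercial Authorization, Compliance License, General Business Permit, Regulatory Certificate, Trade Authorization

1. offers tattoo or body-art services; employees 34 > 31; years in business 15 > 11 → Body Art Permit not required.
2. operates coin-operated machines; is a registered nonprofit; offers tattoo or body-art services → Regulatory Certificate required.
3. is located in Zone B; employees 34 < 57; is a registered nonprofit → Commercial Authorization required.
4. employees 34 ≤ 106 → General Business Permit required.
5. offers tattoo or body-art services; is a registered nonprofit → Compliance License required.
6. years in business 15 ≥ 10 → New Business Authorization not required.
7. offers tattoo or body-art services; is located in Zone B; is a registered nonprofit (not: is a worker-owned cooperative) → Standard Registration not required.
8. does not offer live music → Operating Permit not required.
9. does not sell goods at retail; is located in Zone B → Regulatory License not required.
10. Standard Registration is not required → no effect.
11. does not board or breed animals → Kennel License not required.
12. offers tattoo or body-art services → Trade Authorization required.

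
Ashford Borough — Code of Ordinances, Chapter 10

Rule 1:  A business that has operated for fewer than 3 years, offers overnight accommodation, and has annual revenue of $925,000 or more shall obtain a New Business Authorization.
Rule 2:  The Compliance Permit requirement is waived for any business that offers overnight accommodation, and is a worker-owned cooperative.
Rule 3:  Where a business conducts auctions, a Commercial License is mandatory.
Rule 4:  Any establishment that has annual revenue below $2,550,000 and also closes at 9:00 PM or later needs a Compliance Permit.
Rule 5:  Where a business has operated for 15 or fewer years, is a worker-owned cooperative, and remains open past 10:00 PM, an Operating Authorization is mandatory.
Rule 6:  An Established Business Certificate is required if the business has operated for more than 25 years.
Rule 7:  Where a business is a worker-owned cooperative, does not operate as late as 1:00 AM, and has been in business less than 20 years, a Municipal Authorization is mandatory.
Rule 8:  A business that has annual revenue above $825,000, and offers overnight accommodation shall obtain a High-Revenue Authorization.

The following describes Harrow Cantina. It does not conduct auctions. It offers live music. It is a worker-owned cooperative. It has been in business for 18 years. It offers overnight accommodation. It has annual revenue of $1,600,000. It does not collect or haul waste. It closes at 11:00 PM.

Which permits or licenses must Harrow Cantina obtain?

High-Revenue Authorization, Municipal Authorization

Rule 1: years in business 18 ≥ 3; offers overnight accommodation; revenue $1,600,000 ≥ $925,000 → New Business Authorization not required.
Rule 2: offers overnight accommodation; is a worker-owned cooperative → exempt from Compliance Permit.
Rule 3: does not conduct auctions → Commercial License not required.
Rule 4: revenue $1,600,000 < $2,550,000; closes 11:00 PM, after 9:00 PM → Compliance Permit required.
Rule 5: years in business 18 > 15; is a worker-owned cooperative; closes 11:00 PM, after 10:00 PM → Operating Authorization not required.
Rule 6: years in business 18 ≤ 25 → Established Business Certificate not required.
Rule 7: is a worker-owned cooperative; closes 11:00 PM, at/before 1:00 AM; years in business 18 < 20 → Municipal Authorization required.
Rule 8: revenue $1,600,000 > $825,000; offers overnight accommodation → High-Revenue Authorization required.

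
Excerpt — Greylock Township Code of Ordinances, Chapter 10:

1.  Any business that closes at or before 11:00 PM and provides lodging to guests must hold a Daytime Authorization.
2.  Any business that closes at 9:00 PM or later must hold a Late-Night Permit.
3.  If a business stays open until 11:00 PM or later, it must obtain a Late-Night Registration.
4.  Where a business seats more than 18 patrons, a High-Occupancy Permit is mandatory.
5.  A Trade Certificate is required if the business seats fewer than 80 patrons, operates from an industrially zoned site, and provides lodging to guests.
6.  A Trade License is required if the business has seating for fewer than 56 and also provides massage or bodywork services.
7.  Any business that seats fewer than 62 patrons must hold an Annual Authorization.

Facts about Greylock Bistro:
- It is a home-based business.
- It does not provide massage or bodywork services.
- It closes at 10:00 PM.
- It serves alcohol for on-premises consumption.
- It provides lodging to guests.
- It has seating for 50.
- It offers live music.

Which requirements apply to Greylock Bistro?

Annual Authorization, Daytime Authorization, High-Occupancy Permit, Late-Night Permit

1. closes 10:00 PM, at/before 11:00 PM; provides lodging to guests → Daytime Authorization required.
2. closes 10:00 PM, after 9:00 PM → Late-Night Permit required.
3. closes 10:00 PM, at/before 11:00 PM → Late-Night Registration not required.
4. seating 50 > 18 → High-Occupancy Permit required.
5. seating 50 < 80; is a home-based business (not: operates from an industrially zoned site); provides lodging to guests → Trade Certificate not required.
6. seating 50 < 56; does not provide massage or bodywork services → Trade License not required.
7. seating 50 < 62 → Annual Authorization required.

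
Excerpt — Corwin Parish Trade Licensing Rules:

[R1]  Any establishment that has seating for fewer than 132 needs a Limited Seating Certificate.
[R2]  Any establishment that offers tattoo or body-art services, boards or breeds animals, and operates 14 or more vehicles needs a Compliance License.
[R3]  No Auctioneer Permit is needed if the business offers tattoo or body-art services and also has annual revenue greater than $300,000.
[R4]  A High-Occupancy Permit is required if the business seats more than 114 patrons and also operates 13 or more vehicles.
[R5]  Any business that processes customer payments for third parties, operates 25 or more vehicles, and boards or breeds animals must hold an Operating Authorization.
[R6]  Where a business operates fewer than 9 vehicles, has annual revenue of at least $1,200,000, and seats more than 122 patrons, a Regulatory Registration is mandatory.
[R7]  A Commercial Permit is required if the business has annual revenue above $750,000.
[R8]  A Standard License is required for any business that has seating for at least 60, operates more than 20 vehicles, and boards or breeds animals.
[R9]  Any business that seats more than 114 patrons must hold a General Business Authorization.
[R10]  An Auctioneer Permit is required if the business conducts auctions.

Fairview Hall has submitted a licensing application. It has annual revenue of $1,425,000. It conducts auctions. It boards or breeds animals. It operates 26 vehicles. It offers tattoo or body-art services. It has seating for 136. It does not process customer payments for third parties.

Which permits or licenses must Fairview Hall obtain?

[R1] seating 136 ≥ 132 → Limited Seating Certificate not required.
[R2] offers tattoo or body-art services; boards or breeds animals; vehicles 26 ≥ 14 → Compliance License required.
[R3] offers tattoo or body-art services; revenue $1,425,000 > $300,000 → exempt from Auctioneer Permit.
[R4] seating 136 > 114; vehicles 26 ≥ 13 → High-Occupancy Permit required.
[R5] does not process customer payments for third parties; vehicles 26 ≥ 25; boards or breeds animals → Operating Authorization not required.
[R6] vehicles 26 ≥ 9; revenue $1,425,000 ≥ $1,200,000; seating 136 > 122 → Regulatory Registration not required.
[R7] revenue $1,425,000 > $750,000 → Commercial Permit required.
[R8] seating 136 ≥ 60; vehicles 26 > 20; boards or breeds animals → Standard License required.
[R9] seating 136 > 114 → General Business Authorization required.
[R10] conducts auctions → Auctioneer Permit required.

Commercial Permit, Compliance License, General Business Authorization, High-Occupancy Permit, Standard License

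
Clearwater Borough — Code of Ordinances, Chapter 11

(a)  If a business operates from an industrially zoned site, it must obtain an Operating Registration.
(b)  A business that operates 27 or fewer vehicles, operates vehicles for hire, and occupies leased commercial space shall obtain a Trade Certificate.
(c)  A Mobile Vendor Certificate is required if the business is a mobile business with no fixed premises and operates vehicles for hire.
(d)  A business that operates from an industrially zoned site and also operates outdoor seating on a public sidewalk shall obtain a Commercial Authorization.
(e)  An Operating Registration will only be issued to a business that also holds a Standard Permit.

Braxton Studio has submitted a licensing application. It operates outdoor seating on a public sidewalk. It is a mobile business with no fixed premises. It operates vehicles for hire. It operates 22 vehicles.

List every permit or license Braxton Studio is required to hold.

Mobile Vendor Certificate

(a) is a mobile business with no fixed premises (not: operates from an industrially zoned site) → Operating Registration not required.
(b) vehicles 22 ≤ 27; operates vehicles for hire; is a mobile business with no fixed premises (not: occupies leased commercial space) → Trade Certificate not required.
(c) is a mobile business with no fixed premises; operates vehicles for hire → Mobile Vendor Certificate required.
(d) is a mobile business with no fixed premises (not: operates from an industrially zoned site); operates outdoor seating on a public sidewalk → Commercial Authorization not required.
(e) Operating Registration is not required → no effect.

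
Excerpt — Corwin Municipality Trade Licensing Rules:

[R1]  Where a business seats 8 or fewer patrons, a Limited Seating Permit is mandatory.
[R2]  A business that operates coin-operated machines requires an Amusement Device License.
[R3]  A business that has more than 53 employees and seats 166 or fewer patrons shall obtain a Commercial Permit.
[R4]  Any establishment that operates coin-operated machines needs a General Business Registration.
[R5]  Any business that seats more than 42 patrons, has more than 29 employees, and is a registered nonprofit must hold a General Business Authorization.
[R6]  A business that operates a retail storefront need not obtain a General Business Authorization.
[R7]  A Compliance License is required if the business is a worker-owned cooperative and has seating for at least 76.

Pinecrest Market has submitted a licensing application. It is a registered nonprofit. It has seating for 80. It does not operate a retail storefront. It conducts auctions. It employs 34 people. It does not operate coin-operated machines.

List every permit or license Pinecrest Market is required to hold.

General Business Authorization

[R1] seating 80 > 8 → Limited Seating Permit not required.
[R2] does not operate coin-operated machines → Amusement Device License not required.
[R3] employees 34 ≤ 53; seating 80 ≤ 166 → Commercial Permit not required.
[R4] does not operate coin-operated machines → General Business Registration not required.
[R5] seating 80 > 42; employees 34 > 29; is a registered nonprofit → General Business Authorization required.
[R6] does not operate a retail storefront → General Business Authorization exemption does not apply.
[R7] is a registered nonprofit (not: is a worker-owned cooperative); seating 80 ≥ 76 → Compliance License not required.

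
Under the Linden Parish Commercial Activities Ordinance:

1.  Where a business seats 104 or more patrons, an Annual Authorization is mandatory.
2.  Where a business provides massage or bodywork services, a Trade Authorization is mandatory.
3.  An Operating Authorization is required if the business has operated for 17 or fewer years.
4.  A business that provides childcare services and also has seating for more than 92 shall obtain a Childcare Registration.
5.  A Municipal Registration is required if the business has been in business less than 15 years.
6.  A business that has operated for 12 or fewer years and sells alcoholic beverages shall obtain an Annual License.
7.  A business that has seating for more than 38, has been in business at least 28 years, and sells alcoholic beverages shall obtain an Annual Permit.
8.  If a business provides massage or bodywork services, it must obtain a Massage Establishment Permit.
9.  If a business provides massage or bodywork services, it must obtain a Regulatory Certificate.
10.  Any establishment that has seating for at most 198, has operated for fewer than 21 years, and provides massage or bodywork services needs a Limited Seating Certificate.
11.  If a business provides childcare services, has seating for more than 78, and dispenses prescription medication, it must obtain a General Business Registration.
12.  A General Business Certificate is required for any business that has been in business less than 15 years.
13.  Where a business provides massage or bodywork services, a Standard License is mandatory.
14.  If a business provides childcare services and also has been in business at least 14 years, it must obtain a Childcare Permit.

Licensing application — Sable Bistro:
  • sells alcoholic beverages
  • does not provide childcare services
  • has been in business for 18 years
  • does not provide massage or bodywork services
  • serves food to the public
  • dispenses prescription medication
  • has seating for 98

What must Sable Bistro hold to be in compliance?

1. seating 98 < 104 → Annual Authorization not required.
2. does not provide massage or bodywork services → Trade Authorization not required.
3. years in business 18 > 17 → Operating Authorization not required.
4. does not provide childcare services; seating 98 > 92 → Childcare Registration not required.
5. years in business 18 ≥ 15 → Municipal Registration not required.
6. years in business 18 > 12; sells alcoholic beverages → Annual License not required.
7. seating 98 > 38; years in business 18 < 28; sells alcoholic beverages → Annual Permit not required.
8. does not provide massage or bodywork services → Massage Establishment Permit not required.
9. does not provide massage or bodywork services → Regulatory Certificate not required.
10. seating 98 ≤ 198; years in business 18 < 21; does not provide massage or bodywork services → Limited Seating Certificate not required.
11. does not provide childcare services; seating 98 > 78; dispenses prescription medication → General Business Registration not required.
12. years in business 18 ≥ 15 → General Business Certificate not required.
13. does not provide massage or bodywork services → Standard License not required.
14. does not provide childcare services; years in business 18 ≥ 14 → Childcare Permit not required.

None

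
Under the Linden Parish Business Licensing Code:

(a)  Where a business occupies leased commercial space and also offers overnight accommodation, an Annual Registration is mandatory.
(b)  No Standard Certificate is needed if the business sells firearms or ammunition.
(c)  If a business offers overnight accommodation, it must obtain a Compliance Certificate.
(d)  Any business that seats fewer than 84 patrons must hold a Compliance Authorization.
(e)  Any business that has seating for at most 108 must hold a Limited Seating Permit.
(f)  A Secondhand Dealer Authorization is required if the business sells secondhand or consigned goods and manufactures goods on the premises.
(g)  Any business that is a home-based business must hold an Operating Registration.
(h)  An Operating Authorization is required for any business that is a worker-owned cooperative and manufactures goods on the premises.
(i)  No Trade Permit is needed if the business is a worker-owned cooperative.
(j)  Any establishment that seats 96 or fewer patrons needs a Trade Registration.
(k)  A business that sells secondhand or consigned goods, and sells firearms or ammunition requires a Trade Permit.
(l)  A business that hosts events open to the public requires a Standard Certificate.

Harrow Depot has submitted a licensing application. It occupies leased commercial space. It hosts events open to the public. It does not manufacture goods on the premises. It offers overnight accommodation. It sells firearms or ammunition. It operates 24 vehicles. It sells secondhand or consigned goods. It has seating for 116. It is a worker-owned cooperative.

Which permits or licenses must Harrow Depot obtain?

Annual Registration, Compliance Certificate

(a) occupies leased commercial space; offers overnight accommodation → Annual Registration required.
(b) sells firearms or ammunition → exempt from Standard Certificate.
(c) offers overnight accommodation → Compliance Certificate required.
(d) seating 116 ≥ 84 → Compliance Authorization not required.
(e) seating 116 > 108 → Limited Seating Permit not required.
(f) sells secondhand or consigned goods; does not manufacture goods on the premises → Secondhand Dealer Authorization not required.
(g) occupies leased commercial space (not: is a home-based business) → Operating Registration not required.
(h) is a worker-owned cooperative; does not manufacture goods on the premises → Operating Authorization not required.
(i) is a worker-owned cooperative → exempt from Trade Permit.
(j) seating 116 > 96 → Trade Registration not required.
(k) sells secondhand or consigned goods; sells firearms or ammunition → Trade Permit required.
(l) hosts events open to the public → Standard Certificate required.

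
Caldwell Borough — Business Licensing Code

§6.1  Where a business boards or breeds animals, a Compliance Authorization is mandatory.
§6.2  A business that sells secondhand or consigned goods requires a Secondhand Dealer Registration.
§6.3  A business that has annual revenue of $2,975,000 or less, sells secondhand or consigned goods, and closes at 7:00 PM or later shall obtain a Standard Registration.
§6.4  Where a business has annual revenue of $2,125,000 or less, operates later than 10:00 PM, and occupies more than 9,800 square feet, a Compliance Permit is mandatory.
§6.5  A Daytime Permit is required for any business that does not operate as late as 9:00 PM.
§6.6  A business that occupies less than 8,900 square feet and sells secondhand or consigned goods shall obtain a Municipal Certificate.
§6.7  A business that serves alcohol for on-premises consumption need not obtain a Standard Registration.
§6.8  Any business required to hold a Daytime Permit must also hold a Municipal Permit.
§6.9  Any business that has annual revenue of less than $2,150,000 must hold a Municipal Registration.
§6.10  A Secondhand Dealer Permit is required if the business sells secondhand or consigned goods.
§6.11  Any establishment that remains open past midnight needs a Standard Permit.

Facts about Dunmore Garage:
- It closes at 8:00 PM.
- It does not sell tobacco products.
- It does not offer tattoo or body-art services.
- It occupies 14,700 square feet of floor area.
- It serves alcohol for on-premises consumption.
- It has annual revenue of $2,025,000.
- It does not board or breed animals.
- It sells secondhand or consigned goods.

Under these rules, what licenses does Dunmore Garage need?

Daytime Permit, Municipal Permit, Municipal Registration, Secondhand Dealer Permit, Secondhand Dealer Registration

§6.1 does not board or breed animals → Compliance Authorization not required.
§6.2 sells secondhand or consigned goods → Secondhand Dealer Registration required.
§6.3 revenue $2,025,000 ≤ $2,975,000; sells secondhand or consigned goods; closes 8:00 PM, after 7:00 PM → Standard Registration required.
§6.4 revenue $2,025,000 ≤ $2,125,000; closes 8:00 PM, at/before 10:00 PM; floor area 14,700 square feet > 9,800 square feet → Compliance Permit not required.
§6.5 closes 8:00 PM, at/before 9:00 PM → Daytime Permit required.
§6.6 floor area 14,700 square feet ≥ 8,900 square feet; sells secondhand or consigned goods → Municipal Certificate not required.
§6.7 serves alcohol for on-premises consumption → exempt from Standard Registration.
§6.8 Daytime Permit is required → Municipal Permit also required.
§6.9 revenue $2,025,000 < $2,150,000 → Municipal Registration required.
§6.10 sells secondhand or consigned goods → Secondhand Dealer Permit required.
§6.11 closes 8:00 PM, at/before midnight → Standard Permit not required.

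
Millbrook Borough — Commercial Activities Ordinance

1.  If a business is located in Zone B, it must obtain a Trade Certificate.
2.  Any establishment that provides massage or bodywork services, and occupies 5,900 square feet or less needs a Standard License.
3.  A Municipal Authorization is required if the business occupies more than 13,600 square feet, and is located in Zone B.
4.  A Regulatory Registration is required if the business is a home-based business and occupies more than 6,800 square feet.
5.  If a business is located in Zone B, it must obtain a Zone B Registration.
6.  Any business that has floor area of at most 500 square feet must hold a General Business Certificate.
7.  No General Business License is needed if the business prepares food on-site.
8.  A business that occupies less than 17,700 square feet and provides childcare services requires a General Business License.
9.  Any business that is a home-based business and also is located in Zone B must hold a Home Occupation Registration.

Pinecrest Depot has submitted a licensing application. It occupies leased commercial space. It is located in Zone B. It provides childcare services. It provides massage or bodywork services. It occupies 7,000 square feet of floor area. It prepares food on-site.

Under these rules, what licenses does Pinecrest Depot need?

1. is located in Zone B → Trade Certificate required.
2. provides massage or bodywork services; floor area 7,000 square feet > 5,900 square feet → Standard License not required.
3. floor area 7,000 square feet ≤ 13,600 square feet; is located in Zone B → Municipal Authorization not required.
4. occupies leased commercial space (not: is a home-based business); floor area 7,000 square feet > 6,800 square feet → Regulatory Registration not required.
5. is located in Zone B → Zone B Registration required.
6. floor area 7,000 square feet > 500 square feet → General Business Certificate not required.
7. prepares food on-site → exempt from General Business License.
8. floor area 7,000 square feet < 17,700 square feet; provides childcare services → General Business License required.
9. occupies leased commercial space (not: is a home-based business); is located in Zone B → Home Occupation Registration not required.

Trade Certificate, Zone B Registration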